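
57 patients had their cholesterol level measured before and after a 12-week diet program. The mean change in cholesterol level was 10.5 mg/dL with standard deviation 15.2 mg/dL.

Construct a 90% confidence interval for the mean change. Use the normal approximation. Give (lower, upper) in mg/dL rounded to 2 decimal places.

(7.19, 13.81)

Paired design: SE = s_d/√n = 15.2/√57 = 2.0133.
z* = 1.645; margin of error = 1.645 × 2.0133 = 3.3119.
10.5 ± 3.3119 → (7.19, 13.81).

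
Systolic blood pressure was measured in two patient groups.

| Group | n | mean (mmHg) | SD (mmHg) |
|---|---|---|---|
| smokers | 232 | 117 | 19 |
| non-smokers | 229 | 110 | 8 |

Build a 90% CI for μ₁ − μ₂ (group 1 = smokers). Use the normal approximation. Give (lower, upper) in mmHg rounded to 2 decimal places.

(4.77, 9.23)

SE₁ = s₁/√n₁ = 19/√232 = 1.2474; SE₂ = 8/√229 = 0.5287.
Independent samples, unequal variances: SE_diff = √(SE₁² + SE₂²) = √(1.55600676 + 0.27952369) = 1.3548.
z* = 1.645, so margin of error = 1.645 × 1.3548 = 2.2286.
Difference in means = 117 − 110 = 7.0000.
7.0000 ± 2.2286 → (4.77, 9.23).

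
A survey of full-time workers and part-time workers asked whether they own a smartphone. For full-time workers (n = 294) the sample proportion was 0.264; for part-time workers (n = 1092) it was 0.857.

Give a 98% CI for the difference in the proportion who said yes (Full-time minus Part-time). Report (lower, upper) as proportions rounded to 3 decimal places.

Each SE is √(p̂(1−p̂)/n): √(0.2640·0.7360/294) = 0.02571 and √(0.8570·0.1430/1092) = 0.01059.
SE(p̂₁ − p̂₂) = √(SE₁² + SE₂²) = √(0.0006610041 + 0.0001121481) = 0.02781, since the two samples are independent.
At 98% confidence z* = 2.326; margin = 2.326 × 0.02781 = 0.06469.
The difference is 0.2640 − 0.8570 = -0.5930, so the interval is -0.5930 ± 0.06469 = (-0.658, -0.528).

(-0.658, -0.528)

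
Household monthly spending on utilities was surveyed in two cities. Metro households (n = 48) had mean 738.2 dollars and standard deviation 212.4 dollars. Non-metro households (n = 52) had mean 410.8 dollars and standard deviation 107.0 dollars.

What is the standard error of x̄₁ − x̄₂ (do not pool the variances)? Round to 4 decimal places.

34.0594

Per-group SEs: s₁/√n₁ = 212.4/√48 = 30.6573, s₂/√n₂ = 107.0/√52 = 14.8382.
Unpooled SE of the difference: √(939.87004329 + 220.17217924) = 34.0594.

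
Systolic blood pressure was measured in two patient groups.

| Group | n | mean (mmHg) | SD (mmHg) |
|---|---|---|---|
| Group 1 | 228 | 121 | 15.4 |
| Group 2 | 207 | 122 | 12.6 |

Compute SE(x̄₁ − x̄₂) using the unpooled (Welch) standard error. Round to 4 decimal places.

Standard errors of each mean: 15.4/√228 = 1.0199 and 12.6/√207 = 0.8758.
SE(x̄₁ − x̄₂) = √(1.0199² + 0.8758²) = 1.3443 for independent samples with unequal variances.

1.3443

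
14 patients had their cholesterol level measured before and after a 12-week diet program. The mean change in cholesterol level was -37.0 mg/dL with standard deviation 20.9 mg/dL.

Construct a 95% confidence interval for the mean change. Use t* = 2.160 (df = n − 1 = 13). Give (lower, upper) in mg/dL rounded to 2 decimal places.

This is a matched-pairs design, so SE = s_d/√n = 20.9/√14 = 5.5858.
Margin = 2.160 × 5.5858 = 12.0653; the interval is -37.0 ± 12.0653 = (-49.07, -24.93).

(-49.07, -24.93)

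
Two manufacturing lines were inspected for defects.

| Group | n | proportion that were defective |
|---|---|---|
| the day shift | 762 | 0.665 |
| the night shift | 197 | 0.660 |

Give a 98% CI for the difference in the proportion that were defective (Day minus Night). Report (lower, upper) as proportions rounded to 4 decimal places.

SE₁ = √(p̂₁(1−p̂₁)/n₁) = √(0.6650·0.3350/762) = 0.01710; SE₂ = √(0.6600·0.3400/197) = 0.03375.
Independent samples: SE of the difference = √(SE₁² + SE₂²) = √(0.00029241 + 0.0011390625) = 0.03783.
z* for 98% confidence is 2.326, so the margin of error is 2.326 × 0.03783 = 0.08799.
Point estimate p̂₁ − p̂₂ = 0.6650 − 0.6600 = 0.0050.
0.0050 ± 0.08799 → (-0.0830, 0.0930).

(-0.0830, 0.0930)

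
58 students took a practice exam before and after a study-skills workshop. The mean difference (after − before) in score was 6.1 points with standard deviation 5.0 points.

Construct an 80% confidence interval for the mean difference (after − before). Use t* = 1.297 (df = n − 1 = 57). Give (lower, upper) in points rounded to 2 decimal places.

(5.25, 6.95)

Paired design: SE = s_d/√n = 5.0/√58 = 0.6565.
t* = 1.297; margin of error = 1.297 × 0.6565 = 0.8515.
6.1 ± 0.8515 → (5.25, 6.95).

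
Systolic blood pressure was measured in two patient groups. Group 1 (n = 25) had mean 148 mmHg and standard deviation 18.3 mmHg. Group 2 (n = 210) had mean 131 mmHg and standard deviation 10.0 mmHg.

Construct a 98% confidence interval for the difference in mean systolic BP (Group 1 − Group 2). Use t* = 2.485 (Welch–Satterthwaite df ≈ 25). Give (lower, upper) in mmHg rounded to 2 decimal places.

(7.74, 26.26)

SE₁ = s₁/√n₁ = 18.3/√25 = 3.6600; SE₂ = 10.0/√210 = 0.6901.
Independent samples, unequal variances: SE_diff = √(SE₁² + SE₂²) = √(13.3956 + 0.47623801) = 3.7245.
t* = 2.485, so margin of error = 2.485 × 3.7245 = 9.2554.
Difference in means = 148 − 131 = 17.0000.
17.0000 ± 9.2554 → (7.74, 26.26).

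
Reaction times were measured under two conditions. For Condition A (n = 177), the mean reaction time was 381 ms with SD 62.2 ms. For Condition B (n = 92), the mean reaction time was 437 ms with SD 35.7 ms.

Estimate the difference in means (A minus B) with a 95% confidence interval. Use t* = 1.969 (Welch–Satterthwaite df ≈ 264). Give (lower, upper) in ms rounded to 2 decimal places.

(-67.77, -44.23)

Per-group SEs: s₁/√n₁ = 62.2/√177 = 4.6752, s₂/√n₂ = 35.7/√92 = 3.7220.
Unpooled SE of the difference: √(21.85749504 + 13.853284) = 5.9758.
Margin of error = t* · SE = 1.969 × 5.9758 = 11.7664.
x̄₁ − x̄₂ = 381 − 437 = -56.0000.
CI: -56.0000 ± 11.7664 = (-67.77, -44.23).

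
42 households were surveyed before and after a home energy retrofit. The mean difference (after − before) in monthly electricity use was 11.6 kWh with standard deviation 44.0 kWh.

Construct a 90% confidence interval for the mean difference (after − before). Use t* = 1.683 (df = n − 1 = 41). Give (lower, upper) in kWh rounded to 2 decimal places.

This is a matched-pairs design, so SE = s_d/√n = 44.0/√42 = 6.7893.
Margin = 1.683 × 6.7893 = 11.4264; the interval is 11.6 ± 11.4264 = (0.17, 23.03).

(0.17, 23.03)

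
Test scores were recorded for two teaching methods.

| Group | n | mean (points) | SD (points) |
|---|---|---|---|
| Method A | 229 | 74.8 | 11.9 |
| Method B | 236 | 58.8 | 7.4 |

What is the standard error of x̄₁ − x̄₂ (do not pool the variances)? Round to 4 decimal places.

Per-group SEs: s₁/√n₁ = 11.9/√229 = 0.7864, s₂/√n₂ = 7.4/√236 = 0.4817.
Unpooled SE of the difference: √(0.61842496 + 0.23203489) = 0.9222.

0.9222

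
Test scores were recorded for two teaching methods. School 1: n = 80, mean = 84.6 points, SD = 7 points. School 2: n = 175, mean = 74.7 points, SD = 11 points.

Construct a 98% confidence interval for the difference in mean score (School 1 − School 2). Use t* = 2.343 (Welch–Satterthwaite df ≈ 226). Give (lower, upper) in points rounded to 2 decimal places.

(7.22, 12.58)

Standard errors of each mean: 7/√80 = 0.7826 and 11/√175 = 0.8315.
SE(x̄₁ − x̄₂) = √(0.7826² + 0.8315²) = 1.1419 for independent samples with unequal variances.
With t* = 2.343, the margin is 2.343 × 1.1419 = 2.6755.
x̄₁ − x̄₂ = 84.6 − 74.7 = 9.9000; the interval is 9.9000 ± 2.6755 = (7.22, 12.58).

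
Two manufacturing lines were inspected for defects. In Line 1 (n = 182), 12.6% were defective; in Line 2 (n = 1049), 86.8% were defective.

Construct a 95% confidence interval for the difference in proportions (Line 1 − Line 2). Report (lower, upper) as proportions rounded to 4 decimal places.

Each SE is √(p̂(1−p̂)/n): √(0.1260·0.8740/182) = 0.02460 and √(0.8680·0.1320/1049) = 0.01045.
SE(p̂₁ − p̂₂) = √(SE₁² + SE₂²) = √(0.00060516 + 0.0001092025) = 0.02673, since the two samples are independent.
At 95% confidence z* = 1.960; margin = 1.960 × 0.02673 = 0.05239.
The difference is 0.1260 − 0.8680 = -0.7420, so the interval is -0.7420 ± 0.05239 = (-0.7944, -0.6896).

(-0.7944, -0.6896)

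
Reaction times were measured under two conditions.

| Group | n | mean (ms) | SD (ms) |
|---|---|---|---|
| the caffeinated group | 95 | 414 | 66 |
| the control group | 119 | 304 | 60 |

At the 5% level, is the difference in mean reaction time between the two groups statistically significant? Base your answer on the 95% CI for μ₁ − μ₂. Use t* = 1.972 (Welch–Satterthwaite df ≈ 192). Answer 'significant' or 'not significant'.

significant

Per-group SEs: s₁/√n₁ = 66/√95 = 6.7715, s₂/√n₂ = 60/√119 = 5.5002.
Unpooled SE of the difference: √(45.85321225 + 30.25220004) = 8.7238.
Margin of error = t* · SE = 1.972 × 8.7238 = 17.2033.
x̄₁ − x̄₂ = 414 − 304 = 110.0000.
CI: 110.0000 ± 17.2033 = (92.7967, 127.2033).
The interval (92.7967, 127.2033) does not contain 0, so the difference is significant.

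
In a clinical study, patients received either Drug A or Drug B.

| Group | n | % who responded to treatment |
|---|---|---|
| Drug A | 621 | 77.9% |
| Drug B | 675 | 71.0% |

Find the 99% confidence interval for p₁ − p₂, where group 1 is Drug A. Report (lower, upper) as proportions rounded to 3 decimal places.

Each SE is √(p̂(1−p̂)/n): √(0.7790·0.2210/621) = 0.01665 and √(0.7100·0.2900/675) = 0.01747.
SE(p̂₁ − p̂₂) = √(SE₁² + SE₂²) = √(0.0002772225 + 0.0003052009) = 0.02413, since the two samples are independent.
At 99% confidence z* = 2.576; margin = 2.576 × 0.02413 = 0.06216.
The difference is 0.7790 − 0.7100 = 0.0690, so the interval is 0.0690 ± 0.06216 = (0.007, 0.131).

(0.007, 0.131)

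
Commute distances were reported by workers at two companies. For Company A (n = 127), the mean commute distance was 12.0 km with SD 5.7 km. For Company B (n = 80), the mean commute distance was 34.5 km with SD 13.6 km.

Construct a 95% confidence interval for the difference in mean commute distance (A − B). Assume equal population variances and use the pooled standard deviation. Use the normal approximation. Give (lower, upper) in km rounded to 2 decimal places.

s_p = √[((n₁−1)s₁² + (n₂−1)s₂²)/(n₁+n₂−2)] = √[(126·5.7² + 79·13.6²)/205] = 9.5523.
SE = 9.5523·√(1/127 + 1/80) = 1.3635.
With z* = 1.960, margin = 1.960 × 1.3635 = 2.6725.
x̄₁ − x̄₂ = 12.0 − 34.5 = -22.5000; interval -22.5000 ± 2.6725 = (-25.17, -19.83).

(-25.17, -19.83)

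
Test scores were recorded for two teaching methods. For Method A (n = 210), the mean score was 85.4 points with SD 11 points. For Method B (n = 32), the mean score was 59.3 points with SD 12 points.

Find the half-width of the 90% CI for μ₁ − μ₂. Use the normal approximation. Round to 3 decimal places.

Standard errors of each mean: 11/√210 = 0.7591 and 12/√32 = 2.1213.
SE(x̄₁ − x̄₂) = √(0.7591² + 2.1213²) = 2.2530 for independent samples with unequal variances.
With z* = 1.645, the margin is 1.645 × 2.2530 = 3.7062.

3.706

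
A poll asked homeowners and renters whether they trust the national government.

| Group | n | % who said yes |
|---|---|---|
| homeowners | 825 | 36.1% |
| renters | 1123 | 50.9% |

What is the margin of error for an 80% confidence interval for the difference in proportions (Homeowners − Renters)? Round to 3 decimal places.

0.029

SE₁ = √(p̂₁(1−p̂₁)/n₁) = √(0.3610·0.6390/825) = 0.01672; SE₂ = √(0.5090·0.4910/1123) = 0.01492.
Independent samples: SE of the difference = √(SE₁² + SE₂²) = √(0.0002795584 + 0.0002226064) = 0.02241.
z* for 80% confidence is 1.282, so the margin of error is 1.282 × 0.02241 = 0.02873.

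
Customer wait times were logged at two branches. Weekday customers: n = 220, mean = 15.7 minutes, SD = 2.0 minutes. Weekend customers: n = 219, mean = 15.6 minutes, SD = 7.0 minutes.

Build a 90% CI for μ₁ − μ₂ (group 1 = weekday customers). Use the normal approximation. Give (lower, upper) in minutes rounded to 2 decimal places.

(-0.71, 0.91)

Per-group SEs: s₁/√n₁ = 2.0/√220 = 0.1348, s₂/√n₂ = 7.0/√219 = 0.4730.
Unpooled SE of the difference: √(0.01817104 + 0.223729) = 0.4918.
Margin of error = z* · SE = 1.645 × 0.4918 = 0.8090.
x̄₁ − x̄₂ = 15.7 − 15.6 = 0.1000.
CI: 0.1000 ± 0.8090 = (-0.71, 0.91).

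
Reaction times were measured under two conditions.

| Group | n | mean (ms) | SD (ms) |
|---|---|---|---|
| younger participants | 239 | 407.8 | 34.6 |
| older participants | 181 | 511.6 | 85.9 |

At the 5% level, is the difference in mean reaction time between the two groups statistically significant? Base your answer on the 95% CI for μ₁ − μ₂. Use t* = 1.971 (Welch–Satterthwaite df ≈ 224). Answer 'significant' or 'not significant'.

significant

Per-group SEs: s₁/√n₁ = 34.6/√239 = 2.2381, s₂/√n₂ = 85.9/√181 = 6.3849.
Unpooled SE of the difference: √(5.00909161 + 40.76694801) = 6.7658.
Margin of error = t* · SE = 1.971 × 6.7658 = 13.3354.
x̄₁ − x̄₂ = 407.8 − 511.6 = -103.8000.
CI: -103.8000 ± 13.3354 = (-117.1354, -90.4646).
The interval (-117.1354, -90.4646) does not contain 0, so the difference is significant.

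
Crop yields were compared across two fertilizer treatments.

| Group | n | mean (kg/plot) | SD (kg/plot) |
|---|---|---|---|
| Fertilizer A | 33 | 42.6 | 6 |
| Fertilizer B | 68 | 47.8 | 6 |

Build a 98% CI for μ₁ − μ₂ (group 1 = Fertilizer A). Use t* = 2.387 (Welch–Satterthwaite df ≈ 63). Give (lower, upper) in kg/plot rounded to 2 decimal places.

Per-group SEs: s₁/√n₁ = 6/√33 = 1.0445, s₂/√n₂ = 6/√68 = 0.7276.
Unpooled SE of the difference: √(1.09098025 + 0.52940176) = 1.2729.
Margin of error = t* · SE = 2.387 × 1.2729 = 3.0384.
x̄₁ − x̄₂ = 42.6 − 47.8 = -5.2000.
CI: -5.2000 ± 3.0384 = (-8.24, -2.16).

(-8.24, -2.16)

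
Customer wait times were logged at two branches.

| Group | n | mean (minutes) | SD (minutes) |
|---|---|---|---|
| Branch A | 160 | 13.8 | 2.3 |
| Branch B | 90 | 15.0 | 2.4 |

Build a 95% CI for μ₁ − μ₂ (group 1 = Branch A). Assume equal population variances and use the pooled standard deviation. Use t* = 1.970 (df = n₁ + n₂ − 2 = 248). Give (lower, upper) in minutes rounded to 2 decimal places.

s_p = √[((n₁−1)s₁² + (n₂−1)s₂²)/(n₁+n₂−2)] = √[(159·2.3² + 89·2.4²)/248] = 2.3364.
SE = 2.3364·√(1/160 + 1/90) = 0.3078.
With t* = 1.970, margin = 1.970 × 0.3078 = 0.6064.
x̄₁ − x̄₂ = 13.8 − 15.0 = -1.2000; interval -1.2000 ± 0.6064 = (-1.81, -0.59).

(-1.81, -0.59)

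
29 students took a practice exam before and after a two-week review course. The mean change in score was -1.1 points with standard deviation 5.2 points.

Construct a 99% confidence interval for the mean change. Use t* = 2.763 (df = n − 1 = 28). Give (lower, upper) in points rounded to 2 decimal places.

Paired design: SE = s_d/√n = 5.2/√29 = 0.9656.
t* = 2.763; margin of error = 2.763 × 0.9656 = 2.6680.
-1.1 ± 2.6680 → (-3.77, 1.57).

(-3.77, 1.57)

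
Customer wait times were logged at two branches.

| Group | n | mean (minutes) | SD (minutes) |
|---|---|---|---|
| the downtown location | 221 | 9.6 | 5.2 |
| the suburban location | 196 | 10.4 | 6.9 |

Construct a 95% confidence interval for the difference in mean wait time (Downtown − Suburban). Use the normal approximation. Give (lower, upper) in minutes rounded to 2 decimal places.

Per-group SEs: s₁/√n₁ = 5.2/√221 = 0.3498, s₂/√n₂ = 6.9/√196 = 0.4929.
Unpooled SE of the difference: √(0.12236004 + 0.24295041) = 0.6044.
Margin of error = z* · SE = 1.960 × 0.6044 = 1.1846.
x̄₁ − x̄₂ = 9.6 − 10.4 = -0.8000.
CI: -0.8000 ± 1.1846 = (-1.98, 0.38).

(-1.98, 0.38)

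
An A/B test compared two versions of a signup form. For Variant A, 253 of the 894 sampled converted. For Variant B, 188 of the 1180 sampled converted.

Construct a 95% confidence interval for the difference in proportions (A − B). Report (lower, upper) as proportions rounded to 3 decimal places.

(0.088, 0.160)

First, p̂₁ = 253/894 = 0.2830; p̂₂ = 188/1180 = 0.1593.
The two standard errors are √(0.2830×0.7170/894) = 0.01507 and √(0.1593×0.8407/1180) = 0.01065.
Because the samples are independent, SE_diff = √(0.01507² + 0.01065²) = 0.01845.
Using z* = 1.960 for 95%, ME = 1.960 × 0.01845 = 0.03616.
p̂₁ − p̂₂ = 0.1237; interval 0.1237 ± 0.03616 gives (0.088, 0.160).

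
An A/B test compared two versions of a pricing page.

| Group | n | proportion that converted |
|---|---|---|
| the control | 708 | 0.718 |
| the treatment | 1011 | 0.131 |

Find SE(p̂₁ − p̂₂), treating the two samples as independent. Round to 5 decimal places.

The two standard errors are √(0.7180×0.2820/708) = 0.01691 and √(0.1310×0.8690/1011) = 0.01061.
Because the samples are independent, SE_diff = √(0.01691² + 0.01061²) = 0.01996.

0.01996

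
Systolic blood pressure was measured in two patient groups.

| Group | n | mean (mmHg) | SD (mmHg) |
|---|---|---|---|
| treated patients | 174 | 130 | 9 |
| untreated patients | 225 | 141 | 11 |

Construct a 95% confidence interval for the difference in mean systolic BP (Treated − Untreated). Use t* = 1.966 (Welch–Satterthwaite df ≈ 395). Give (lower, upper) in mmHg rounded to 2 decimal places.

(-12.97, -9.03)

Per-group SEs: s₁/√n₁ = 9/√174 = 0.6823, s₂/√n₂ = 11/√225 = 0.7333.
Unpooled SE of the difference: √(0.46553329 + 0.53772889) = 1.0016.
Margin of error = t* · SE = 1.966 × 1.0016 = 1.9691.
x̄₁ − x̄₂ = 130 − 141 = -11.0000.
CI: -11.0000 ± 1.9691 = (-12.97, -9.03).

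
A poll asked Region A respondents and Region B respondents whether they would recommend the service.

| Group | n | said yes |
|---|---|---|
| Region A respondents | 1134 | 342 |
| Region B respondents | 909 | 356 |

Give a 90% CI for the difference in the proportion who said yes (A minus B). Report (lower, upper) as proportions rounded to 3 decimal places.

(-0.125, -0.055)

First, p̂₁ = 342/1134 = 0.3016; p̂₂ = 356/909 = 0.3916.
The two standard errors are √(0.3016×0.6984/1134) = 0.01363 and √(0.3916×0.6084/909) = 0.01619.
Because the samples are independent, SE_diff = √(0.01363² + 0.01619²) = 0.02116.
Using z* = 1.645 for 90%, ME = 1.645 × 0.02116 = 0.03481.
p̂₁ − p̂₂ = -0.0900; interval -0.0900 ± 0.03481 gives (-0.125, -0.055).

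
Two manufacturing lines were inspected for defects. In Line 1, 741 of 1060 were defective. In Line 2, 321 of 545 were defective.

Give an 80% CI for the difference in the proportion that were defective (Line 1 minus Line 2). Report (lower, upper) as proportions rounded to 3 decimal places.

First, p̂₁ = 741/1060 = 0.6991; p̂₂ = 321/545 = 0.5890.
The two standard errors are √(0.6991×0.3009/1060) = 0.01409 and √(0.5890×0.4110/545) = 0.02108.
Because the samples are independent, SE_diff = √(0.01409² + 0.02108²) = 0.02536.
Using z* = 1.282 for 80%, ME = 1.282 × 0.02536 = 0.03251.
p̂₁ − p̂₂ = 0.1101; interval 0.1101 ± 0.03251 gives (0.078, 0.143).

(0.078, 0.143)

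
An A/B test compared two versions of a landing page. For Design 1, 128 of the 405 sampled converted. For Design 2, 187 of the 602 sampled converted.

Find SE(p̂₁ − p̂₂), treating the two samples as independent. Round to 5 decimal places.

p̂₁ = 128/405 = 0.3160 and p̂₂ = 187/602 = 0.3106.
SE₁ = √(p̂₁(1−p̂₁)/n₁) = √(0.3160·0.6840/405) = 0.02310; SE₂ = √(0.3106·0.6894/602) = 0.01886.
Independent samples: SE of the difference = √(SE₁² + SE₂²) = √(0.00053361 + 0.0003556996) = 0.02982.

0.02982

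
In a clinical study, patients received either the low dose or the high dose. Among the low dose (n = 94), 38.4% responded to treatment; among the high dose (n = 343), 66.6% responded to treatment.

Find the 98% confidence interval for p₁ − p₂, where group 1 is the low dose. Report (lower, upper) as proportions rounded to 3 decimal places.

Each SE is √(p̂(1−p̂)/n): √(0.3840·0.6160/94) = 0.05016 and √(0.6660·0.3340/343) = 0.02547.
SE(p̂₁ − p̂₂) = √(SE₁² + SE₂²) = √(0.0025160256 + 0.0006487209) = 0.05626, since the two samples are independent.
At 98% confidence z* = 2.326; margin = 2.326 × 0.05626 = 0.13086.
The difference is 0.3840 − 0.6660 = -0.2820, so the interval is -0.2820 ± 0.13086 = (-0.413, -0.151).

(-0.413, -0.151)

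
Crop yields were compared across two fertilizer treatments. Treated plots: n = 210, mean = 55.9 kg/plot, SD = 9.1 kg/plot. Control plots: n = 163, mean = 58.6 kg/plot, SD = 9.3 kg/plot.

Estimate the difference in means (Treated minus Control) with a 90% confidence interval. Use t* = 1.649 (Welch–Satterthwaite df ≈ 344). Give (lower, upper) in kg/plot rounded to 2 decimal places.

(-4.29, -1.11)

Per-group SEs: s₁/√n₁ = 9.1/√210 = 0.6280, s₂/√n₂ = 9.3/√163 = 0.7284.
Unpooled SE of the difference: √(0.394384 + 0.53056656) = 0.9617.
Margin of error = t* · SE = 1.649 × 0.9617 = 1.5858.
x̄₁ − x̄₂ = 55.9 − 58.6 = -2.7000.
CI: -2.7000 ± 1.5858 = (-4.29, -1.11).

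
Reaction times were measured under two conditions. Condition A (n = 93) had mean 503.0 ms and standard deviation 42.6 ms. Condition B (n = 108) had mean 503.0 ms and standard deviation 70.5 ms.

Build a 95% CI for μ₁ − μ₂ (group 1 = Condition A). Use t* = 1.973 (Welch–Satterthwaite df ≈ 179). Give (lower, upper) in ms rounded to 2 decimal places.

SE₁ = s₁/√n₁ = 42.6/√93 = 4.4174; SE₂ = 70.5/√108 = 6.7839.
Independent samples, unequal variances: SE_diff = √(SE₁² + SE₂²) = √(19.51342276 + 46.02129921) = 8.0954.
t* = 1.973, so margin of error = 1.973 × 8.0954 = 15.9722.
Difference in means = 503.0 − 503.0 = 0.0000.
0.0000 ± 15.9722 → (-15.97, 15.97).

(-15.97, 15.97)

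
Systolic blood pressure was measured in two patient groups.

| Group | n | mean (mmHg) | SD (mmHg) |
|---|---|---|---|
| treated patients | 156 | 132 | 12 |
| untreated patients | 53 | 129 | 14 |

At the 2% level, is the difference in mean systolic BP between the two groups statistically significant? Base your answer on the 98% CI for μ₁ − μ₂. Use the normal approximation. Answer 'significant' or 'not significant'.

Standard errors of each mean: 12/√156 = 0.9608 and 14/√53 = 1.9230.
SE(x̄₁ − x̄₂) = √(0.9608² + 1.9230²) = 2.1497 for independent samples with unequal variances.
With z* = 2.326, the margin is 2.326 × 2.1497 = 5.0002.
x̄₁ − x̄₂ = 132 − 129 = 3.0000; the interval is 3.0000 ± 5.0002 = (-2.0002, 8.0002).
The interval (-2.0002, 8.0002) contains 0, so the difference is not significant.

not significant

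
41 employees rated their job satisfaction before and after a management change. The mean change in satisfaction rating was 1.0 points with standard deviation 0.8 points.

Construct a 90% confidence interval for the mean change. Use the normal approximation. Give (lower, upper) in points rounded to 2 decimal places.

This is a matched-pairs design, so SE = s_d/√n = 0.8/√41 = 0.1249.
Margin = 1.645 × 0.1249 = 0.2055; the interval is 1.0 ± 0.2055 = (0.79, 1.21).

(0.79, 1.21)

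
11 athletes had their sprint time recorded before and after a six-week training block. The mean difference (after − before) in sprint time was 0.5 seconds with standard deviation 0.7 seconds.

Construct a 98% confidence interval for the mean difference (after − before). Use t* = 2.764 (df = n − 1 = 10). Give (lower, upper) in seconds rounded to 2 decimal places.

(-0.08, 1.08)

This is a matched-pairs design, so SE = s_d/√n = 0.7/√11 = 0.2111.
Margin = 2.764 × 0.2111 = 0.5835; the interval is 0.5 ± 0.5835 = (-0.08, 1.08).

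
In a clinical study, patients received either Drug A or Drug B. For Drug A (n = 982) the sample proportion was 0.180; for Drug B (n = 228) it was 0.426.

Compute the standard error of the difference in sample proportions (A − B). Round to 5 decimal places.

0.03497

The two standard errors are √(0.1800×0.8200/982) = 0.01226 and √(0.4260×0.5740/228) = 0.03275.
Because the samples are independent, SE_diff = √(0.01226² + 0.03275²) = 0.03497.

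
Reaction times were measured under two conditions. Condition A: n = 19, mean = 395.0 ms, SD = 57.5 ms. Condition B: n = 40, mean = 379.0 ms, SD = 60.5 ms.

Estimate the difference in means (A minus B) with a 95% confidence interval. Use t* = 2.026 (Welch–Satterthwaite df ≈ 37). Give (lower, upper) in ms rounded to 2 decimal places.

(-17.01, 49.01)

SE₁ = s₁/√n₁ = 57.5/√19 = 13.1914; SE₂ = 60.5/√40 = 9.5659.
Independent samples, unequal variances: SE_diff = √(SE₁² + SE₂²) = √(174.01303396 + 91.50644281) = 16.2948.
t* = 2.026, so margin of error = 2.026 × 16.2948 = 33.0133.
Difference in means = 395.0 − 379.0 = 16.0000.
16.0000 ± 33.0133 → (-17.01, 49.01).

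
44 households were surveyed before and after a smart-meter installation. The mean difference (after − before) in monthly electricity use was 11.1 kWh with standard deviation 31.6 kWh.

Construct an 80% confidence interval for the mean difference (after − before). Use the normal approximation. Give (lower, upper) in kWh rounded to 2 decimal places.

Paired design: SE = s_d/√n = 31.6/√44 = 4.7639.
z* = 1.282; margin of error = 1.282 × 4.7639 = 6.1073.
11.1 ± 6.1073 → (4.99, 17.21).

(4.99, 17.21)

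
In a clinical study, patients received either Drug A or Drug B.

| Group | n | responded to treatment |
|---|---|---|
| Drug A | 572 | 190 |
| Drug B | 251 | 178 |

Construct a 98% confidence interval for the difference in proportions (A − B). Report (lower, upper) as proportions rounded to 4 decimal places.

First, p̂₁ = 190/572 = 0.3322; p̂₂ = 178/251 = 0.7092.
The two standard errors are √(0.3322×0.6678/572) = 0.01969 and √(0.7092×0.2908/251) = 0.02866.
Because the samples are independent, SE_diff = √(0.01969² + 0.02866²) = 0.03477.
Using z* = 2.326 for 98%, ME = 2.326 × 0.03477 = 0.08088.
p̂₁ − p̂₂ = -0.3770; interval -0.3770 ± 0.08088 gives (-0.4579, -0.2961).

(-0.4579, -0.2961)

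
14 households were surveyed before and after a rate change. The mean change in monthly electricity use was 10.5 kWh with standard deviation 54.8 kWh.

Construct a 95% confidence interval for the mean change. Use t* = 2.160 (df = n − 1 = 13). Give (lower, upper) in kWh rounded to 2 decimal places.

This is a matched-pairs design, so SE = s_d/√n = 54.8/√14 = 14.6459.
Margin = 2.160 × 14.6459 = 31.6351; the interval is 10.5 ± 31.6351 = (-21.14, 42.14).

(-21.14, 42.14)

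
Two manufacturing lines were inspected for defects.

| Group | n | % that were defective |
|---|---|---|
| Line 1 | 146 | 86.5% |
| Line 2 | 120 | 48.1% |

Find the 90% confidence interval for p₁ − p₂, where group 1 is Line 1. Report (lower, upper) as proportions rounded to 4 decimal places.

The two standard errors are √(0.8650×0.1350/146) = 0.02828 and √(0.4810×0.5190/120) = 0.04561.
Because the samples are independent, SE_diff = √(0.02828² + 0.04561²) = 0.05367.
Using z* = 1.645 for 90%, ME = 1.645 × 0.05367 = 0.08829.
p̂₁ − p̂₂ = 0.3840; interval 0.3840 ± 0.08829 gives (0.2957, 0.4723).

(0.2957, 0.4723)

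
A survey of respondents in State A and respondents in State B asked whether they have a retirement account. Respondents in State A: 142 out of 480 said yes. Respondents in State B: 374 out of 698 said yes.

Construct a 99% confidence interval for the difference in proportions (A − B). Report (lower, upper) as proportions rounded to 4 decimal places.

p̂₁ = 142/480 = 0.2958 and p̂₂ = 374/698 = 0.5358.
SE₁ = √(p̂₁(1−p̂₁)/n₁) = √(0.2958·0.7042/480) = 0.02083; SE₂ = √(0.5358·0.4642/698) = 0.01888.
Independent samples: SE of the difference = √(SE₁² + SE₂²) = √(0.0004338889 + 0.0003564544) = 0.02811.
z* for 99% confidence is 2.576, so the margin of error is 2.576 × 0.02811 = 0.07241.
Point estimate p̂₁ − p̂₂ = 0.2958 − 0.5358 = -0.2400.
-0.2400 ± 0.07241 → (-0.3124, -0.1676).

(-0.3124, -0.1676)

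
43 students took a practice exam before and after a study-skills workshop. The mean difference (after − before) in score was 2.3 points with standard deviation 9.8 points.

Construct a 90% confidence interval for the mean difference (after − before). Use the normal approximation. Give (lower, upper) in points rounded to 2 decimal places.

(-0.16, 4.76)

This is a matched-pairs design, so SE = s_d/√n = 9.8/√43 = 1.4945.
Margin = 1.645 × 1.4945 = 2.4585; the interval is 2.3 ± 2.4585 = (-0.16, 4.76).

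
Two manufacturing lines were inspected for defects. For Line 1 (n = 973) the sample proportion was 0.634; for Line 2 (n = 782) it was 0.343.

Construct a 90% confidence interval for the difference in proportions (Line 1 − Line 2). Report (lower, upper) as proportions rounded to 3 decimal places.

The two standard errors are √(0.6340×0.3660/973) = 0.01544 and √(0.3430×0.6570/782) = 0.01698.
Because the samples are independent, SE_diff = √(0.01544² + 0.01698²) = 0.02295.
Using z* = 1.645 for 90%, ME = 1.645 × 0.02295 = 0.03775.
p̂₁ − p̂₂ = 0.2910; interval 0.2910 ± 0.03775 gives (0.253, 0.329).

(0.253, 0.329)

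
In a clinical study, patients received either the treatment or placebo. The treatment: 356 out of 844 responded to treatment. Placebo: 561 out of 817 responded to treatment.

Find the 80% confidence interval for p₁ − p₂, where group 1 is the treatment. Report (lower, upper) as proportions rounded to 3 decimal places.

(-0.295, -0.235)

p̂₁ = 356/844 = 0.4218 and p̂₂ = 561/817 = 0.6867.
SE₁ = √(p̂₁(1−p̂₁)/n₁) = √(0.4218·0.5782/844) = 0.01700; SE₂ = √(0.6867·0.3133/817) = 0.01623.
Independent samples: SE of the difference = √(SE₁² + SE₂²) = √(0.000289 + 0.0002634129) = 0.02350.
z* for 80% confidence is 1.282, so the margin of error is 1.282 × 0.02350 = 0.03013.
Point estimate p̂₁ − p̂₂ = 0.4218 − 0.6867 = -0.2649.
-0.2649 ± 0.03013 → (-0.295, -0.235).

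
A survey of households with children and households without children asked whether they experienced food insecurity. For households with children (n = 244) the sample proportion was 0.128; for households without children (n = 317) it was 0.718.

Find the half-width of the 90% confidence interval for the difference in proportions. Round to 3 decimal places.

0.054

SE₁ = √(p̂₁(1−p̂₁)/n₁) = √(0.1280·0.8720/244) = 0.02139; SE₂ = √(0.7180·0.2820/317) = 0.02527.
Independent samples: SE of the difference = √(SE₁² + SE₂²) = √(0.0004575321 + 0.0006385729) = 0.03311.
z* for 90% confidence is 1.645, so the margin of error is 1.645 × 0.03311 = 0.05447.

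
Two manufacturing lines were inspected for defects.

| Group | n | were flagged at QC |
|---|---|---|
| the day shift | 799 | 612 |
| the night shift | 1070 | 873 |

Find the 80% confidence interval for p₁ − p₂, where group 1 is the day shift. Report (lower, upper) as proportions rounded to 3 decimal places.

(-0.074, -0.025)

First, p̂₁ = 612/799 = 0.7660; p̂₂ = 873/1070 = 0.8159.
The two standard errors are √(0.7660×0.2340/799) = 0.01498 and √(0.8159×0.1841/1070) = 0.01185.
Because the samples are independent, SE_diff = √(0.01498² + 0.01185²) = 0.01910.
Using z* = 1.282 for 80%, ME = 1.282 × 0.01910 = 0.02449.
p̂₁ − p̂₂ = -0.0499; interval -0.0499 ± 0.02449 gives (-0.074, -0.025).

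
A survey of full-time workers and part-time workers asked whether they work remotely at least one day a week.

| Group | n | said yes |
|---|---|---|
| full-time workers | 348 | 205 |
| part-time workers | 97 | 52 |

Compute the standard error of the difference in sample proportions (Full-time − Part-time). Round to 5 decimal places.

Sample proportions: 205/348 = 0.5891, 52/97 = 0.5361.
Each SE is √(p̂(1−p̂)/n): √(0.5891·0.4109/348) = 0.02637 and √(0.5361·0.4639/97) = 0.05063.
SE(p̂₁ − p̂₂) = √(SE₁² + SE₂²) = √(0.0006953769 + 0.0025633969) = 0.05709, since the two samples are independent.

0.05709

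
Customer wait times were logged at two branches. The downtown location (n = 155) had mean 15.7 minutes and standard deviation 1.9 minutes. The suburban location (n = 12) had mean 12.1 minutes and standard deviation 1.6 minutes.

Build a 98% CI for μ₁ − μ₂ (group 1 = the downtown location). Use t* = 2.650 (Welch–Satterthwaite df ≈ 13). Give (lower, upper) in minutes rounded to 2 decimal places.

SE₁ = s₁/√n₁ = 1.9/√155 = 0.1526; SE₂ = 1.6/√12 = 0.4619.
Independent samples, unequal variances: SE_diff = √(SE₁² + SE₂²) = √(0.02328676 + 0.21335161) = 0.4865.
t* = 2.650, so margin of error = 2.650 × 0.4865 = 1.2892.
Difference in means = 15.7 − 12.1 = 3.6000.
3.6000 ± 1.2892 → (2.31, 4.89).

(2.31, 4.89)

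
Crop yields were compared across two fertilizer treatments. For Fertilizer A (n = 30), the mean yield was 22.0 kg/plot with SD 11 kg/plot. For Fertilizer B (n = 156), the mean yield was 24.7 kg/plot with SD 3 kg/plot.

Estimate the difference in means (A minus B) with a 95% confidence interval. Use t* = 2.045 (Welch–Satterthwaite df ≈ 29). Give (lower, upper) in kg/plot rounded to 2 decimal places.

SE₁ = s₁/√n₁ = 11/√30 = 2.0083; SE₂ = 3/√156 = 0.2402.
Independent samples, unequal variances: SE_diff = √(SE₁² + SE₂²) = √(4.03326889 + 0.05769604) = 2.0226.
t* = 2.045, so margin of error = 2.045 × 2.0226 = 4.1362.
Difference in means = 22.0 − 24.7 = -2.7000.
-2.7000 ± 4.1362 → (-6.84, 1.44).

(-6.84, 1.44)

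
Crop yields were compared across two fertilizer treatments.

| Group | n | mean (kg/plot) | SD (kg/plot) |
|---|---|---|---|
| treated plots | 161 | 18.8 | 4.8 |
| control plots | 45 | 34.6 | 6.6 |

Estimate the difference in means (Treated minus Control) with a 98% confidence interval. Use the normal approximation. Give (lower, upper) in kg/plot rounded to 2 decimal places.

(-18.25, -13.35)

Standard errors of each mean: 4.8/√161 = 0.3783 and 6.6/√45 = 0.9839.
SE(x̄₁ − x̄₂) = √(0.3783² + 0.9839²) = 1.0541 for independent samples with unequal variances.
With z* = 2.326, the margin is 2.326 × 1.0541 = 2.4518.
x̄₁ − x̄₂ = 18.8 − 34.6 = -15.8000; the interval is -15.8000 ± 2.4518 = (-18.25, -13.35).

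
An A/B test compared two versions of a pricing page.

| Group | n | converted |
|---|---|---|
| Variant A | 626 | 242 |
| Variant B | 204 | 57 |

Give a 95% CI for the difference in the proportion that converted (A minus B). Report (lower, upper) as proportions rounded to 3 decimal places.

p̂₁ = 242/626 = 0.3866 and p̂₂ = 57/204 = 0.2794.
SE₁ = √(p̂₁(1−p̂₁)/n₁) = √(0.3866·0.6134/626) = 0.01946; SE₂ = √(0.2794·0.7206/204) = 0.03142.
Independent samples: SE of the difference = √(SE₁² + SE₂²) = √(0.0003786916 + 0.0009872164) = 0.03696.
z* for 95% confidence is 1.960, so the margin of error is 1.960 × 0.03696 = 0.07244.
Point estimate p̂₁ − p̂₂ = 0.3866 − 0.2794 = 0.1072.
0.1072 ± 0.07244 → (0.035, 0.180).

(0.035, 0.180)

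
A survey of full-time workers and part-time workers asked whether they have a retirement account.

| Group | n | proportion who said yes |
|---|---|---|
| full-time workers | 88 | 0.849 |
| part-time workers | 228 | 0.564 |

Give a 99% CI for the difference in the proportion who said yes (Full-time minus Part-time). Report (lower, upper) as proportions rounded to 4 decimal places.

(0.1553, 0.4147)

The two standard errors are √(0.8490×0.1510/88) = 0.03817 and √(0.5640×0.4360/228) = 0.03284.
Because the samples are independent, SE_diff = √(0.03817² + 0.03284²) = 0.05035.
Using z* = 2.576 for 99%, ME = 2.576 × 0.05035 = 0.12970.
p̂₁ − p̂₂ = 0.2850; interval 0.2850 ± 0.12970 gives (0.1553, 0.4147).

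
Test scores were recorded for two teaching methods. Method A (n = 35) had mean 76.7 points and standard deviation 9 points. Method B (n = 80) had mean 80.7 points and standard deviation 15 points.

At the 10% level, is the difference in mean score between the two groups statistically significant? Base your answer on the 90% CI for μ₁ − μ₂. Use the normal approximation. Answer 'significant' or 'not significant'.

significant

SE₁ = s₁/√n₁ = 9/√35 = 1.5213; SE₂ = 15/√80 = 1.6771.
Independent samples, unequal variances: SE_diff = √(SE₁² + SE₂²) = √(2.31435369 + 2.81266441) = 2.2643.
z* = 1.645, so margin of error = 1.645 × 2.2643 = 3.7248.
Difference in means = 76.7 − 80.7 = -4.0000.
-4.0000 ± 3.7248 → (-7.7248, -0.2752).
The interval (-7.7248, -0.2752) does not contain 0, so the difference is significant.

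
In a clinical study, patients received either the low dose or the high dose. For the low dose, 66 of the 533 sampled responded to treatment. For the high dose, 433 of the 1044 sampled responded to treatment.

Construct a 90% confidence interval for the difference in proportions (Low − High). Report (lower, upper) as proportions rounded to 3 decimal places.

p̂₁ = 66/533 = 0.1238 and p̂₂ = 433/1044 = 0.4148.
SE₁ = √(p̂₁(1−p̂₁)/n₁) = √(0.1238·0.8762/533) = 0.01427; SE₂ = √(0.4148·0.5852/1044) = 0.01525.
Independent samples: SE of the difference = √(SE₁² + SE₂²) = √(0.0002036329 + 0.0002325625) = 0.02089.
z* for 90% confidence is 1.645, so the margin of error is 1.645 × 0.02089 = 0.03436.
Point estimate p̂₁ − p̂₂ = 0.1238 − 0.4148 = -0.2910.
-0.2910 ± 0.03436 → (-0.325, -0.257).

(-0.325, -0.257)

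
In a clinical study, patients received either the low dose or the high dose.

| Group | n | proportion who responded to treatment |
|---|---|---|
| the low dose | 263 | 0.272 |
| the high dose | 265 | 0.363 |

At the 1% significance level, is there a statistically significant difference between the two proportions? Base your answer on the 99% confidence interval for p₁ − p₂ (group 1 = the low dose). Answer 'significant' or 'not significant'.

not significant

SE₁ = √(p̂₁(1−p̂₁)/n₁) = √(0.2720·0.7280/263) = 0.02744; SE₂ = √(0.3630·0.6370/265) = 0.02954.
Independent samples: SE of the difference = √(SE₁² + SE₂²) = √(0.0007529536 + 0.0008726116) = 0.04032.
z* for 99% confidence is 2.576, so the margin of error is 2.576 × 0.04032 = 0.10386.
Point estimate p̂₁ − p̂₂ = 0.2720 − 0.3630 = -0.0910.
-0.0910 ± 0.10386 → (-0.19486, 0.01286).
The interval (-0.19486, 0.01286) contains 0, so the difference is not significant.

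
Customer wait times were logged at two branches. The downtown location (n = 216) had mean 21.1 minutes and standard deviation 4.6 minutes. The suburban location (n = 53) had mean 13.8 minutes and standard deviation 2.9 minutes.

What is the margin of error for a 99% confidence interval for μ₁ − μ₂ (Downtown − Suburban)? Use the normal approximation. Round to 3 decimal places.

Per-group SEs: s₁/√n₁ = 4.6/√216 = 0.3130, s₂/√n₂ = 2.9/√53 = 0.3983.
Unpooled SE of the difference: √(0.097969 + 0.15864289) = 0.5066.
Margin of error = z* · SE = 2.576 × 0.5066 = 1.3050.

1.305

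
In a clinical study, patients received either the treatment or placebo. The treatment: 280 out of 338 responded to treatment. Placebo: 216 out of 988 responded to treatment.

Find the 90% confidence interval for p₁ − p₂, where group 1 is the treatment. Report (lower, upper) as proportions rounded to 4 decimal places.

(0.5697, 0.6499)

First, p̂₁ = 280/338 = 0.8284; p̂₂ = 216/988 = 0.2186.
The two standard errors are √(0.8284×0.1716/338) = 0.02051 and √(0.2186×0.7814/988) = 0.01315.
Because the samples are independent, SE_diff = √(0.02051² + 0.01315²) = 0.02436.
Using z* = 1.645 for 90%, ME = 1.645 × 0.02436 = 0.04007.
p̂₁ − p̂₂ = 0.6098; interval 0.6098 ± 0.04007 gives (0.5697, 0.6499).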